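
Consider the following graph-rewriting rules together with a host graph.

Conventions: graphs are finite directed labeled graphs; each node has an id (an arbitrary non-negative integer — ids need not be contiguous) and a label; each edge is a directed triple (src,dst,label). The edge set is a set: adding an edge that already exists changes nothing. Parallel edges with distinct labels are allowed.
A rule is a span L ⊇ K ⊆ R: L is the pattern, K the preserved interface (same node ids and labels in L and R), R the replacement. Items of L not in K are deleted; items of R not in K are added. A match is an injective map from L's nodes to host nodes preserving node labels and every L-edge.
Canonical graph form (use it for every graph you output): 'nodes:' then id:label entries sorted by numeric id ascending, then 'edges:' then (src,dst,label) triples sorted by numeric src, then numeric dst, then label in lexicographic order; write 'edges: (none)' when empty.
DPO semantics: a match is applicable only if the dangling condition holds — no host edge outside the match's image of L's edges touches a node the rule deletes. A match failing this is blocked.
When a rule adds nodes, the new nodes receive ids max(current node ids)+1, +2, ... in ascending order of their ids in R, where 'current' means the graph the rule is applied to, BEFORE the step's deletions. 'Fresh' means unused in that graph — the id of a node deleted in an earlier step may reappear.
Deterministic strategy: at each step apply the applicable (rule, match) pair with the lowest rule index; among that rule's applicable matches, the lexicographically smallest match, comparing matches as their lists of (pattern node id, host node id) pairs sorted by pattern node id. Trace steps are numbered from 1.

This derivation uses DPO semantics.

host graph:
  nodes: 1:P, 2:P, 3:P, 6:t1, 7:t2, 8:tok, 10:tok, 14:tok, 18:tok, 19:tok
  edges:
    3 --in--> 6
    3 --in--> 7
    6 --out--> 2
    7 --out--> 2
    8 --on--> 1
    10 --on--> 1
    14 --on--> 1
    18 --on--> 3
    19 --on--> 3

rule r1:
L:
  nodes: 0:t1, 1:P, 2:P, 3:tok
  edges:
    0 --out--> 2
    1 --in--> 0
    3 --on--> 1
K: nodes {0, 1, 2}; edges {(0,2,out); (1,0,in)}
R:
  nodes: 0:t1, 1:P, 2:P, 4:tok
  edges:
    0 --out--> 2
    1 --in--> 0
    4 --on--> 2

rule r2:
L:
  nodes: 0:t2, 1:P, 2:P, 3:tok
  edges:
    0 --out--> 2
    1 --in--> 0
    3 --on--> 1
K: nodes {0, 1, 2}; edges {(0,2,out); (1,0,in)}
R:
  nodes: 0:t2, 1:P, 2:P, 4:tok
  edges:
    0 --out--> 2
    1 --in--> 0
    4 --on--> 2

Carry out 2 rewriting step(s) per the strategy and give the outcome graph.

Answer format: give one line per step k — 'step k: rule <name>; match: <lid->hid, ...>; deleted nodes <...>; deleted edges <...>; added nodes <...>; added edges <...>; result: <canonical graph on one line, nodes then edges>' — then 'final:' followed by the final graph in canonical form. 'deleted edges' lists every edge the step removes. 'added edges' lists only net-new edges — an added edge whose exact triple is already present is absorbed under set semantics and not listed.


step 1: rule r1; match: 0->6, 1->3, 2->2, 3->18; deleted nodes 18; deleted edges (18,3,on); added nodes 20; added edges (20,2,on); result: nodes: 1:P, 2:P, 3:P, 6:t1, 7:t2, 8:tok, 10:tok, 14:tok, 19:tok, 20:tok edges: (3,6,in); (3,7,in); (6,2,out); (7,2,out); (8,1,on); (10,1,on); (14,1,on); (19,3,on); (20,2,on)
step 2: rule r1; match: 0->6, 1->3, 2->2, 3->19; deleted nodes 19; deleted edges (19,3,on); added nodes 21; added edges (21,2,on); result: nodes: 1:P, 2:P, 3:P, 6:t1, 7:t2, 8:tok, 10:tok, 14:tok, 20:tok, 21:tok edges: (3,6,in); (3,7,in); (6,2,out); (7,2,out); (8,1,on); (10,1,on); (14,1,on); (20,2,on); (21,2,on)
final:
nodes: 1:P, 2:P, 3:P, 6:t1, 7:t2, 8:tok, 10:tok, 14:tok, 20:tok, 21:tok
edges: (3,6,in); (3,7,in); (6,2,out); (7,2,out); (8,1,on); (10,1,on); (14,1,on); (20,2,on); (21,2,on)


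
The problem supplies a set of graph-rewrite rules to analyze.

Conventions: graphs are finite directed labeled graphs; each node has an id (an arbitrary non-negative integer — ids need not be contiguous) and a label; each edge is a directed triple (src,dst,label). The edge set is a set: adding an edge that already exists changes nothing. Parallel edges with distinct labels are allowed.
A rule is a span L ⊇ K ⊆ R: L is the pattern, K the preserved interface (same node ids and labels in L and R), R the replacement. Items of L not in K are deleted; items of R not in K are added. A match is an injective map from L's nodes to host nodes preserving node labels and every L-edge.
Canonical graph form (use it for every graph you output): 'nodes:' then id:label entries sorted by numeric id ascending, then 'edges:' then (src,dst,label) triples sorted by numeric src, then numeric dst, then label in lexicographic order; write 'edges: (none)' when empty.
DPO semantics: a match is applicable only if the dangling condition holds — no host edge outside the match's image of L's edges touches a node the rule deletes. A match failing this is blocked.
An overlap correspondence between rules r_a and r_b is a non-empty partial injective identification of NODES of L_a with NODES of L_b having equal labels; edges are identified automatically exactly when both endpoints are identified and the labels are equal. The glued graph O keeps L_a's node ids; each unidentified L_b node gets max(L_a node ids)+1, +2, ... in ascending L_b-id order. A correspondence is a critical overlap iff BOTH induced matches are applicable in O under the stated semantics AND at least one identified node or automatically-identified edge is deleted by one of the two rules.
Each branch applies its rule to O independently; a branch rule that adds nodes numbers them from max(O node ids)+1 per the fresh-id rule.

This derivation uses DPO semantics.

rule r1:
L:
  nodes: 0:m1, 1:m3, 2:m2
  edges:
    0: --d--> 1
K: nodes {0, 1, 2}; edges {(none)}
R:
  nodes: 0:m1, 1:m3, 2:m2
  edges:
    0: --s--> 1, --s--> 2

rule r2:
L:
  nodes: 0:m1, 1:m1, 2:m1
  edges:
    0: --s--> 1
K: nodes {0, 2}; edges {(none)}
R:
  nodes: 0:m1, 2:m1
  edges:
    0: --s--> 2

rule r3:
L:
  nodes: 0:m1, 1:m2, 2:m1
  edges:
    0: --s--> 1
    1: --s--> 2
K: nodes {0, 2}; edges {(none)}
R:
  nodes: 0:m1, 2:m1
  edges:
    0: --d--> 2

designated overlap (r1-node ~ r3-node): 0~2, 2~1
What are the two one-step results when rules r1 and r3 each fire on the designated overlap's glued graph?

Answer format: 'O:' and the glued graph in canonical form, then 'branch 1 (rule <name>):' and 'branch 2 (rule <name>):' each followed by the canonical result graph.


O:
nodes: 0:m1, 1:m3, 2:m2, 3:m1
edges: (0,1,d); (2,0,s); (3,2,s)
branch 1 (rule r1):
nodes: 0:m1, 1:m3, 2:m2, 3:m1
edges: (0,1,s); (0,2,s); (2,0,s); (3,2,s)
branch 2 (rule r3):
nodes: 0:m1, 1:m3, 3:m1
edges: (0,1,d); (3,0,d)


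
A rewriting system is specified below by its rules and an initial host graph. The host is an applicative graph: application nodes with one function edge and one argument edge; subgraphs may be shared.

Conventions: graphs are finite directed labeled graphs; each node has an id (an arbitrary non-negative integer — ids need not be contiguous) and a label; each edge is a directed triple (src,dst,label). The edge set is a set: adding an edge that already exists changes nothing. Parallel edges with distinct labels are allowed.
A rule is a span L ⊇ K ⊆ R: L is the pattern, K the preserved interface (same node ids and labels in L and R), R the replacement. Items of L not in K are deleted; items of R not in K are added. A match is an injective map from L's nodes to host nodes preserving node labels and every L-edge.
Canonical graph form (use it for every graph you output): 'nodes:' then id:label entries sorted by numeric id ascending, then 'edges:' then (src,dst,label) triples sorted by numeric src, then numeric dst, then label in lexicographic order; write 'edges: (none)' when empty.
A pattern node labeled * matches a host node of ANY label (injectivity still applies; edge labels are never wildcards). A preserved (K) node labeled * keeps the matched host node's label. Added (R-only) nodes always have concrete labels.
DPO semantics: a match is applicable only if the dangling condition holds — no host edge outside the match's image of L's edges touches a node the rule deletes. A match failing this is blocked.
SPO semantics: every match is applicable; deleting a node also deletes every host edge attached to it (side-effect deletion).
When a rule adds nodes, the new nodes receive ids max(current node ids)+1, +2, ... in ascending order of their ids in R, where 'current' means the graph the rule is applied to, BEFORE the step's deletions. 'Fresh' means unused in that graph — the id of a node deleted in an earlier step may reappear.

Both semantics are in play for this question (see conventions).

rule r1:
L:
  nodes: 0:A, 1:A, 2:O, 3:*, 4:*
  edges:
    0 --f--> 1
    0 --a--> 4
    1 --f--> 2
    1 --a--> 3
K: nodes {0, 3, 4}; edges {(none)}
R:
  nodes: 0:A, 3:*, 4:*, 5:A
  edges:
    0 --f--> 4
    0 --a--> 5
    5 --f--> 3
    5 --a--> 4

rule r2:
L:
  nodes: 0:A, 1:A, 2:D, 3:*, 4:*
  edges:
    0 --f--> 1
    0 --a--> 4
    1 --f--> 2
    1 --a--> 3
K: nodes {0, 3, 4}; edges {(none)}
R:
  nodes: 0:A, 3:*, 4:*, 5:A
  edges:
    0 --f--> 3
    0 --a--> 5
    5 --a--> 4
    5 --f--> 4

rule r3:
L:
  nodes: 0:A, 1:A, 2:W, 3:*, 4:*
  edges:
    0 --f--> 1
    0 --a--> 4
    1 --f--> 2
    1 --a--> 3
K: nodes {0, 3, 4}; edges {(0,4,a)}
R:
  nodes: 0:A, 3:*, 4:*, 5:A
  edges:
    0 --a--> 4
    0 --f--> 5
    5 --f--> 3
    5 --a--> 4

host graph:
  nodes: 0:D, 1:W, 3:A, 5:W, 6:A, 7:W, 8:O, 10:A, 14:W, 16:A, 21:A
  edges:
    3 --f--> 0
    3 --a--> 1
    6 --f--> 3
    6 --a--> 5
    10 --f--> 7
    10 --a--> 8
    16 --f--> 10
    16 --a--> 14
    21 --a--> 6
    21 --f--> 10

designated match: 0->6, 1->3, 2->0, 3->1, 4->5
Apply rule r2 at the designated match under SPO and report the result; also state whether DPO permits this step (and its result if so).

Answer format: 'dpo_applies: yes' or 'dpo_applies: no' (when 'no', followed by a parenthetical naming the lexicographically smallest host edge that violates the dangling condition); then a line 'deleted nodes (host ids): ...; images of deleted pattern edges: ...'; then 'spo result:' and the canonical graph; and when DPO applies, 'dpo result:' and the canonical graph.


dpo_applies: yes
deleted nodes (host ids): 0, 3; images of deleted pattern edges: (3,0,f); (3,1,a); (6,3,f); (6,5,a)
spo result:
nodes: 1:W, 5:W, 6:A, 7:W, 8:O, 10:A, 14:W, 16:A, 21:A, 22:A
edges: (6,1,f); (6,22,a); (10,7,f); (10,8,a); (16,10,f); (16,14,a); (21,6,a); (21,10,f); (22,5,a); (22,5,f)
dpo result:
nodes: 1:W, 5:W, 6:A, 7:W, 8:O, 10:A, 14:W, 16:A, 21:A, 22:A
edges: (6,1,f); (6,22,a); (10,7,f); (10,8,a); (16,10,f); (16,14,a); (21,6,a); (21,10,f); (22,5,a); (22,5,f)


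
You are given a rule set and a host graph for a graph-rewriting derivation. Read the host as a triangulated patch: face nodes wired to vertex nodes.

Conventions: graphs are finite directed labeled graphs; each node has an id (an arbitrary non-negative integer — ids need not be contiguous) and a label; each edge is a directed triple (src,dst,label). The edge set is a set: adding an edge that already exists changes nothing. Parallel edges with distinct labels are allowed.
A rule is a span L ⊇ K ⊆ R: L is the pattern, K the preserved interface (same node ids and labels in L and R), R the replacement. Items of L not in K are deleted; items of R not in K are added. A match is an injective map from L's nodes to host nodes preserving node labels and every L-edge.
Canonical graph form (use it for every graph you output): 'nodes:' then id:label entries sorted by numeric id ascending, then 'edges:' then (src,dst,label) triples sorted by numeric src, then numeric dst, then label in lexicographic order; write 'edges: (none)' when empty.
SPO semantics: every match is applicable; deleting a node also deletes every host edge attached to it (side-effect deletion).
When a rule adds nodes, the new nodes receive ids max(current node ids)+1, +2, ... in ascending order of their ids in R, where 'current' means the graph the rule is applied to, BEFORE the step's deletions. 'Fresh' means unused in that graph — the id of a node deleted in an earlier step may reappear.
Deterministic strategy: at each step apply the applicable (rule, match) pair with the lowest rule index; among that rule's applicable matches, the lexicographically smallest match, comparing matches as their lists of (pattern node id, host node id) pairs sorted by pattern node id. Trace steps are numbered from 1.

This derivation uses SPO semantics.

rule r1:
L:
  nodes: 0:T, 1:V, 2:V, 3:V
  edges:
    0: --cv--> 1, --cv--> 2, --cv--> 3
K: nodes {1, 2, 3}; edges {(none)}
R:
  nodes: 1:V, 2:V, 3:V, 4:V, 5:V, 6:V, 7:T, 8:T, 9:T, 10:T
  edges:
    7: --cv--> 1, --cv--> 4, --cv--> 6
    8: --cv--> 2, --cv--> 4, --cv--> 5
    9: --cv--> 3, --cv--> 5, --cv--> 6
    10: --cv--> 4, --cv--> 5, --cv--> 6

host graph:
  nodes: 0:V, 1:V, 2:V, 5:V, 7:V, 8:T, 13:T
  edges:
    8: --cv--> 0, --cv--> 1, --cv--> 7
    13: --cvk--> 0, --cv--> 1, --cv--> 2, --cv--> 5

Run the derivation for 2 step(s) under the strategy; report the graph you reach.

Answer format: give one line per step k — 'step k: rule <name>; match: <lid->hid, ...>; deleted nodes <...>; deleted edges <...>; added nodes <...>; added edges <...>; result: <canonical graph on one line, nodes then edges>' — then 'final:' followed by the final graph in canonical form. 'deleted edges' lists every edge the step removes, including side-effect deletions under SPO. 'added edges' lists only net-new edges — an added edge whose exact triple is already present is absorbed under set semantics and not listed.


step 1: rule r1; match: 0->8, 1->0, 2->1, 3->7; deleted nodes 8; deleted edges (8,0,cv); (8,1,cv); (8,7,cv); added nodes 14, 15, 16, 17, 18, 19, 20; added edges (17,0,cv); (17,14,cv); (17,16,cv); (18,1,cv); (18,14,cv); (18,15,cv); (19,7,cv); (19,15,cv); (19,16,cv); (20,14,cv); (20,15,cv); (20,16,cv); result: nodes: 0:V, 1:V, 2:V, 5:V, 7:V, 13:T, 14:V, 15:V, 16:V, 17:T, 18:T, 19:T, 20:T edges: (13,0,cvk); (13,1,cv); (13,2,cv); (13,5,cv); (17,0,cv); (17,14,cv); (17,16,cv); (18,1,cv); (18,14,cv); (18,15,cv); (19,7,cv); (19,15,cv); (19,16,cv); (20,14,cv); (20,15,cv); (20,16,cv)
step 2: rule r1; match: 0->13, 1->1, 2->2, 3->5; deleted nodes 13; deleted edges (13,0,cvk); (13,1,cv); (13,2,cv); (13,5,cv); added nodes 21, 22, 23, 24, 25, 26, 27; added edges (24,1,cv); (24,21,cv); (24,23,cv); (25,2,cv); (25,21,cv); (25,22,cv); (26,5,cv); (26,22,cv); (26,23,cv); (27,21,cv); (27,22,cv); (27,23,cv); result: nodes: 0:V, 1:V, 2:V, 5:V, 7:V, 14:V, 15:V, 16:V, 17:T, 18:T, 19:T, 20:T, 21:V, 22:V, 23:V, 24:T, 25:T, 26:T, 27:T edges: (17,0,cv); (17,14,cv); (17,16,cv); (18,1,cv); (18,14,cv); (18,15,cv); (19,7,cv); (19,15,cv); (19,16,cv); (20,14,cv); (20,15,cv); (20,16,cv); (24,1,cv); (24,21,cv); (24,23,cv); (25,2,cv); (25,21,cv); (25,22,cv); (26,5,cv); (26,22,cv); (26,23,cv); (27,21,cv); (27,22,cv); (27,23,cv)
final:
nodes: 0:V, 1:V, 2:V, 5:V, 7:V, 14:V, 15:V, 16:V, 17:T, 18:T, 19:T, 20:T, 21:V, 22:V, 23:V, 24:T, 25:T, 26:T, 27:T
edges: (17,0,cv); (17,14,cv); (17,16,cv); (18,1,cv); (18,14,cv); (18,15,cv); (19,7,cv); (19,15,cv); (19,16,cv); (20,14,cv); (20,15,cv); (20,16,cv); (24,1,cv); (24,21,cv); (24,23,cv); (25,2,cv); (25,21,cv); (25,22,cv); (26,5,cv); (26,22,cv); (26,23,cv); (27,21,cv); (27,22,cv); (27,23,cv)


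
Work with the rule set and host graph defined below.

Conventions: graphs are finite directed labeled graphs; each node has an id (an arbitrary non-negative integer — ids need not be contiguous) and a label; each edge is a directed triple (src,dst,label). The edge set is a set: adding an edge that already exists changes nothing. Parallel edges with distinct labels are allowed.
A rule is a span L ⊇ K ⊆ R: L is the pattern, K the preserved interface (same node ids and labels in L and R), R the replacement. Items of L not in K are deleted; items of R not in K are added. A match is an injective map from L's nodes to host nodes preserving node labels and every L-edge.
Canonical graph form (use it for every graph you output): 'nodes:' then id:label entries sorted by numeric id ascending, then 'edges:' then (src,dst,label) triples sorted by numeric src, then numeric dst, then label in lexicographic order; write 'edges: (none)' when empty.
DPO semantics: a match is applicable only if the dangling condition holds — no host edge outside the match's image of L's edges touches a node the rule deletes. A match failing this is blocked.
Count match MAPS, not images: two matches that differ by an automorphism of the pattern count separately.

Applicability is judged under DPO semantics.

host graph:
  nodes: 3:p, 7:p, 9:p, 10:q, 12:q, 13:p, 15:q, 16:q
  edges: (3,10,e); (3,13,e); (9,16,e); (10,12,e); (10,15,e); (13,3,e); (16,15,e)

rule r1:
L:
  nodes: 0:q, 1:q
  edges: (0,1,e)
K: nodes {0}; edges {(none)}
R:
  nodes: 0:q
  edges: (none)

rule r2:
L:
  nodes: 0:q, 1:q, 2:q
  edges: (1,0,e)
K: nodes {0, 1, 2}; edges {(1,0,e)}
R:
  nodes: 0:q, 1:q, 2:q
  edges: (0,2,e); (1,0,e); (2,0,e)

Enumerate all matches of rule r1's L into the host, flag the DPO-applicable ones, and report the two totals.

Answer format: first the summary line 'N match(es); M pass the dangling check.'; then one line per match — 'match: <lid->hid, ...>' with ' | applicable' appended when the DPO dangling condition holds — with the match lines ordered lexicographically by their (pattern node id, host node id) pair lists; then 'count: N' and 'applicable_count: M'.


3 match(es); 1 pass the dangling check.
match: 0->10, 1->12 | applicable
match: 0->10, 1->15
match: 0->16, 1->15
count: 3
applicable_count: 1


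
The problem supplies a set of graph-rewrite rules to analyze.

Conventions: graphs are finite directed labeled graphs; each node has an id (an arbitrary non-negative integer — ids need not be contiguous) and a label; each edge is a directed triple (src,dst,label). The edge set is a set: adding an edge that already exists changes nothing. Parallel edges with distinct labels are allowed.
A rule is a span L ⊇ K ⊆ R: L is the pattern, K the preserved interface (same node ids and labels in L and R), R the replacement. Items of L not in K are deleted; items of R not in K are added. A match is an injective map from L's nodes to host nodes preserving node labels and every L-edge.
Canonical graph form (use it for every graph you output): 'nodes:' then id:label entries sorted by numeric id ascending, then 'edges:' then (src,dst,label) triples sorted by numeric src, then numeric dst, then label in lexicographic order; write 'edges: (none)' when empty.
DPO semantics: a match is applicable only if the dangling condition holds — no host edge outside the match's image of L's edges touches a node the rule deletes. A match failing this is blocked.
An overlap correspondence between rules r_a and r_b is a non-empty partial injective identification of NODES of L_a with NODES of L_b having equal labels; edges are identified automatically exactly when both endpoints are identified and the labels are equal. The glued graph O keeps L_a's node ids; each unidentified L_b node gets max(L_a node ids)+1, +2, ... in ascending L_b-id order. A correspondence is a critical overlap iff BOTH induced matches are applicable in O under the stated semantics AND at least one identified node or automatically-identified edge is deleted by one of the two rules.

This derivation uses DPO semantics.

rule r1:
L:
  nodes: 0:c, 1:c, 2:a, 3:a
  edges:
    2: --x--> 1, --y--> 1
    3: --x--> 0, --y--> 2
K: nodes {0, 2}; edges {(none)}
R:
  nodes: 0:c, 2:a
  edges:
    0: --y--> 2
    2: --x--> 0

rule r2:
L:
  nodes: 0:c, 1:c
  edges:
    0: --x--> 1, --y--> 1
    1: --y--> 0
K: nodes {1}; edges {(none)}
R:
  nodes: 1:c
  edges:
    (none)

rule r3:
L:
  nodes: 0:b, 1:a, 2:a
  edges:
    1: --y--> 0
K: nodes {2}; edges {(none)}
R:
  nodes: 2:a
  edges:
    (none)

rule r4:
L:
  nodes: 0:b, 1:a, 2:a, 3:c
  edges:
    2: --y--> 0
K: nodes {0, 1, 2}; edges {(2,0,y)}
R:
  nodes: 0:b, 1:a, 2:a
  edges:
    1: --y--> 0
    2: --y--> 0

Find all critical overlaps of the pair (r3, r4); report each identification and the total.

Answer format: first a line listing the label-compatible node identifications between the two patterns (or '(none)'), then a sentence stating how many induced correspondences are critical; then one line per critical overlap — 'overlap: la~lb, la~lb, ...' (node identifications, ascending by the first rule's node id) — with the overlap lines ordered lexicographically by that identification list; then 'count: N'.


label-compatible node identifications between L(r3) and L(r4): 0~0, 1~1, 1~2, 2~1, 2~2
4 of the induced correspondences are critical overlaps of r3 and r4.
overlap: 0~0, 1~2
overlap: 0~0, 1~2, 2~1
overlap: 1~1
overlap: 1~1, 2~2
count: 4


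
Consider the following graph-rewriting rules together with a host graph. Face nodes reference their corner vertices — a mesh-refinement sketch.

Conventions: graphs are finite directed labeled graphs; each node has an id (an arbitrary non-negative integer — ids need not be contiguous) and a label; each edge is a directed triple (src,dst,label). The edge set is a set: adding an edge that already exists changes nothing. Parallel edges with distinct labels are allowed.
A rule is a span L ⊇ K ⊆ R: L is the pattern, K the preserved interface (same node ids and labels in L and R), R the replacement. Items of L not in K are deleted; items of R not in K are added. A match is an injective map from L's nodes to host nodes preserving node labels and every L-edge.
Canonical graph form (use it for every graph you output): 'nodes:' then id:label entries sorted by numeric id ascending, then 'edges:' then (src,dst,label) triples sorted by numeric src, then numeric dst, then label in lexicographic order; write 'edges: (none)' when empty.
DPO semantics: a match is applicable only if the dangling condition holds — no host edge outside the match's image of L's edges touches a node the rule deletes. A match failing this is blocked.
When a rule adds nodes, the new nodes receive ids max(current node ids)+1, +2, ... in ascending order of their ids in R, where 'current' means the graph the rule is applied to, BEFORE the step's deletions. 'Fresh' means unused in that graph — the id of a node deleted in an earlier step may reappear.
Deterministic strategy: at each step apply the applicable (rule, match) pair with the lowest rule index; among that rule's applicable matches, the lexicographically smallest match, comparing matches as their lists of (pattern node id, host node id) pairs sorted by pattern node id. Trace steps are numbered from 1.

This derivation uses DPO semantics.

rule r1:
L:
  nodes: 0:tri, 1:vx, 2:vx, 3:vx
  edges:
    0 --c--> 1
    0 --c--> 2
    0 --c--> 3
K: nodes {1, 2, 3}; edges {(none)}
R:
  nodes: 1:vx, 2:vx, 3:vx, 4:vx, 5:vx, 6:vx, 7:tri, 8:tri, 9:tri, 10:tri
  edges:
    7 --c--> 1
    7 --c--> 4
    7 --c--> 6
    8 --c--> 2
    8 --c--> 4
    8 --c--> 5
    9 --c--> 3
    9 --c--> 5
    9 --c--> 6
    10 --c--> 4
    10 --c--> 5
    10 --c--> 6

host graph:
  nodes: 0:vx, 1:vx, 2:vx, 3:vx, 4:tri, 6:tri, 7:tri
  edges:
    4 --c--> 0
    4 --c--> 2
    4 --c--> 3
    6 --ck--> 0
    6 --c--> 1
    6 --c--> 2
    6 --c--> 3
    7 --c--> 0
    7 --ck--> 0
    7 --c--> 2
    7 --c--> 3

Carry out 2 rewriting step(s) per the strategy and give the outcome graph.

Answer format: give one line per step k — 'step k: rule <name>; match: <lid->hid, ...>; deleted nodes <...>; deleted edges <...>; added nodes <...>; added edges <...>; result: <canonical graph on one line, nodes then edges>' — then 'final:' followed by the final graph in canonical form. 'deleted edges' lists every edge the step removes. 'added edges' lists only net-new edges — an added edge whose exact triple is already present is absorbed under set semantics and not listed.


step 1: rule r1; match: 0->4, 1->0, 2->2, 3->3; deleted nodes 4; deleted edges (4,0,c); (4,2,c); (4,3,c); added nodes 8, 9, 10, 11, 12, 13, 14; added edges (11,0,c); (11,8,c); (11,10,c); (12,2,c); (12,8,c); (12,9,c); (13,3,c); (13,9,c); (13,10,c); (14,8,c); (14,9,c); (14,10,c); result: nodes: 0:vx, 1:vx, 2:vx, 3:vx, 6:tri, 7:tri, 8:vx, 9:vx, 10:vx, 11:tri, 12:tri, 13:tri, 14:tri edges: (6,0,ck); (6,1,c); (6,2,c); (6,3,c); (7,0,c); (7,0,ck); (7,2,c); (7,3,c); (11,0,c); (11,8,c); (11,10,c); (12,2,c); (12,8,c); (12,9,c); (13,3,c); (13,9,c); (13,10,c); (14,8,c); (14,9,c); (14,10,c)
step 2: rule r1; match: 0->11, 1->0, 2->8, 3->10; deleted nodes 11; deleted edges (11,0,c); (11,8,c); (11,10,c); added nodes 15, 16, 17, 18, 19, 20, 21; added edges (18,0,c); (18,15,c); (18,17,c); (19,8,c); (19,15,c); (19,16,c); (20,10,c); (20,16,c); (20,17,c); (21,15,c); (21,16,c); (21,17,c); result: nodes: 0:vx, 1:vx, 2:vx, 3:vx, 6:tri, 7:tri, 8:vx, 9:vx, 10:vx, 12:tri, 13:tri, 14:tri, 15:vx, 16:vx, 17:vx, 18:tri, 19:tri, 20:tri, 21:tri edges: (6,0,ck); (6,1,c); (6,2,c); (6,3,c); (7,0,c); (7,0,ck); (7,2,c); (7,3,c); (12,2,c); (12,8,c); (12,9,c); (13,3,c); (13,9,c); (13,10,c); (14,8,c); (14,9,c); (14,10,c); (18,0,c); (18,15,c); (18,17,c); (19,8,c); (19,15,c); (19,16,c); (20,10,c); (20,16,c); (20,17,c); (21,15,c); (21,16,c); (21,17,c)
final:
nodes: 0:vx, 1:vx, 2:vx, 3:vx, 6:tri, 7:tri, 8:vx, 9:vx, 10:vx, 12:tri, 13:tri, 14:tri, 15:vx, 16:vx, 17:vx, 18:tri, 19:tri, 20:tri, 21:tri
edges: (6,0,ck); (6,1,c); (6,2,c); (6,3,c); (7,0,c); (7,0,ck); (7,2,c); (7,3,c); (12,2,c); (12,8,c); (12,9,c); (13,3,c); (13,9,c); (13,10,c); (14,8,c); (14,9,c); (14,10,c); (18,0,c); (18,15,c); (18,17,c); (19,8,c); (19,15,c); (19,16,c); (20,10,c); (20,16,c); (20,17,c); (21,15,c); (21,16,c); (21,17,c)


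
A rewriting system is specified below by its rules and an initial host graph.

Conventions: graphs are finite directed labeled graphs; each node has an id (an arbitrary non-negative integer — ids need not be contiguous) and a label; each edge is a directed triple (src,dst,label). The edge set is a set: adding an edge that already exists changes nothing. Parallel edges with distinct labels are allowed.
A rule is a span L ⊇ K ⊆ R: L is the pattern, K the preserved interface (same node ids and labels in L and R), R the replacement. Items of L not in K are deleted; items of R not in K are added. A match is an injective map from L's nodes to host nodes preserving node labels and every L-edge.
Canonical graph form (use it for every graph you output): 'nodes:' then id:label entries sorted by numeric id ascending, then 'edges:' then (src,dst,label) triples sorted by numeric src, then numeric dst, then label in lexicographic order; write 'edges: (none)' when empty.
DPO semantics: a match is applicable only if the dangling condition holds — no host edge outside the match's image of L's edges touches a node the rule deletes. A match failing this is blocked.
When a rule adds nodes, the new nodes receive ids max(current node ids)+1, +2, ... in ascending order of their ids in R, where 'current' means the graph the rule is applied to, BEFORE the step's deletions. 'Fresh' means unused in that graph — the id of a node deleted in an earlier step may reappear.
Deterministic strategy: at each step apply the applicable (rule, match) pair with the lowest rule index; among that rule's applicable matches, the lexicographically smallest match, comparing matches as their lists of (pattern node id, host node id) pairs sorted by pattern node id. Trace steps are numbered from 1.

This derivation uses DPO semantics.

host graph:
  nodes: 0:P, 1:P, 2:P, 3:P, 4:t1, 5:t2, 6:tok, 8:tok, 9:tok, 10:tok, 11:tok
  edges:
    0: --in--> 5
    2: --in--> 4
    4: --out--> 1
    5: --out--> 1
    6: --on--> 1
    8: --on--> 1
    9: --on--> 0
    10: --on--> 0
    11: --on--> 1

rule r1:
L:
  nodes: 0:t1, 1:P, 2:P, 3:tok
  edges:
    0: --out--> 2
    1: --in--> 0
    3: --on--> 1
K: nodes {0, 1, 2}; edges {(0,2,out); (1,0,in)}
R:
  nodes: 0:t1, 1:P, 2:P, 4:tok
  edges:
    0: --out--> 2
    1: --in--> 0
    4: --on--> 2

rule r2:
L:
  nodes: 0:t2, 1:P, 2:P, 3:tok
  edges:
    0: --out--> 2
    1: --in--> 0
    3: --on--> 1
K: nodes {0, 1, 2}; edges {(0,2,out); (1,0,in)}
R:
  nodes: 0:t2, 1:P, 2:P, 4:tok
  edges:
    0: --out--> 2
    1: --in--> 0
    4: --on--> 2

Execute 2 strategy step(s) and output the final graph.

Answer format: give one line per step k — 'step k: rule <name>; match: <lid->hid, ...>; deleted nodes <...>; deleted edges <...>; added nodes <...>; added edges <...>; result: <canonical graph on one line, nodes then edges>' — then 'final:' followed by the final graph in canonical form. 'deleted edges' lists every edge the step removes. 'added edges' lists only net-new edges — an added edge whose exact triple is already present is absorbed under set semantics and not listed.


step 1: rule r2; match: 0->5, 1->0, 2->1, 3->9; deleted nodes 9; deleted edges (9,0,on); added nodes 12; added edges (12,1,on); result: nodes: 0:P, 1:P, 2:P, 3:P, 4:t1, 5:t2, 6:tok, 8:tok, 10:tok, 11:tok, 12:tok edges: (0,5,in); (2,4,in); (4,1,out); (5,1,out); (6,1,on); (8,1,on); (10,0,on); (11,1,on); (12,1,on)
step 2: rule r2; match: 0->5, 1->0, 2->1, 3->10; deleted nodes 10; deleted edges (10,0,on); added nodes 13; added edges (13,1,on); result: nodes: 0:P, 1:P, 2:P, 3:P, 4:t1, 5:t2, 6:tok, 8:tok, 11:tok, 12:tok, 13:tok edges: (0,5,in); (2,4,in); (4,1,out); (5,1,out); (6,1,on); (8,1,on); (11,1,on); (12,1,on); (13,1,on)
final:
nodes: 0:P, 1:P, 2:P, 3:P, 4:t1, 5:t2, 6:tok, 8:tok, 11:tok, 12:tok, 13:tok
edges: (0,5,in); (2,4,in); (4,1,out); (5,1,out); (6,1,on); (8,1,on); (11,1,on); (12,1,on); (13,1,on)


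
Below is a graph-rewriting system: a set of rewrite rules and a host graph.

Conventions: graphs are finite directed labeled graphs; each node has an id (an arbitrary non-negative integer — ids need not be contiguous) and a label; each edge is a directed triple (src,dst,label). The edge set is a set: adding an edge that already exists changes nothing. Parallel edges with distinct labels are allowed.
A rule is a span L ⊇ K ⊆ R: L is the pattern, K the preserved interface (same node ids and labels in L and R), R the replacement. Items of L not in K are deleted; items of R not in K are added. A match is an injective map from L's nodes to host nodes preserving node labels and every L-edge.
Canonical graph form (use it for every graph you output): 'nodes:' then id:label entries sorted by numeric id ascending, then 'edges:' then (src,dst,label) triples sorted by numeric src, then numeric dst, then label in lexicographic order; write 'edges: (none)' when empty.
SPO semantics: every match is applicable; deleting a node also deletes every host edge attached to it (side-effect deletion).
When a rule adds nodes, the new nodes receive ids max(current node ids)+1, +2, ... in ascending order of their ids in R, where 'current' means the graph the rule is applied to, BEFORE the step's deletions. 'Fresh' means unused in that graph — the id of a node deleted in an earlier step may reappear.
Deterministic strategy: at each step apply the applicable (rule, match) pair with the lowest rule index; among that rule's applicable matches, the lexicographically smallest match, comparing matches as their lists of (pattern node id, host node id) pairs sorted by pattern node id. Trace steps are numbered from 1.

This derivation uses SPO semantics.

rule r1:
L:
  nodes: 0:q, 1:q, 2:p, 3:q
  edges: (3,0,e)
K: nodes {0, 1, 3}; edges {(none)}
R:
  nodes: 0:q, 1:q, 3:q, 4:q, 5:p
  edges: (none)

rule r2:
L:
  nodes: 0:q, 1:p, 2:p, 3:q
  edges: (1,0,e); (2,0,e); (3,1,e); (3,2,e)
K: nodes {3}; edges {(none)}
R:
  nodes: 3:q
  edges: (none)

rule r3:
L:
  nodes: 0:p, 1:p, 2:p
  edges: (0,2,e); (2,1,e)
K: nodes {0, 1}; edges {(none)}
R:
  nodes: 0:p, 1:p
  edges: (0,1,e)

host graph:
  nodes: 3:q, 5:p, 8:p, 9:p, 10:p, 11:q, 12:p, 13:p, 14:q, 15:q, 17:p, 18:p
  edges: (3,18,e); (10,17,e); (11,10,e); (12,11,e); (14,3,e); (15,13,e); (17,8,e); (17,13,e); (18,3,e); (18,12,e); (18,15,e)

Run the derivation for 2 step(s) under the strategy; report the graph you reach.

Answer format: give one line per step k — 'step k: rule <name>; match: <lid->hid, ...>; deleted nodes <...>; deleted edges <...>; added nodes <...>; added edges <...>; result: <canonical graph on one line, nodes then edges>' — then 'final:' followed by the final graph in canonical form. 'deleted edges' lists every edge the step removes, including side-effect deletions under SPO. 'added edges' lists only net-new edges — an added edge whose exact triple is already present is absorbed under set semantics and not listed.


step 1: rule r1; match: 0->3, 1->11, 2->5, 3->14; deleted nodes 5; deleted edges (14,3,e); added nodes 19, 20; added edges (none); result: nodes: 3:q, 8:p, 9:p, 10:p, 11:q, 12:p, 13:p, 14:q, 15:q, 17:p, 18:p, 19:q, 20:p edges: (3,18,e); (10,17,e); (11,10,e); (12,11,e); (15,13,e); (17,8,e); (17,13,e); (18,3,e); (18,12,e); (18,15,e)
step 2: rule r3; match: 0->10, 1->8, 2->17; deleted nodes 17; deleted edges (10,17,e); (17,8,e); (17,13,e); added nodes (none); added edges (10,8,e); result: nodes: 3:q, 8:p, 9:p, 10:p, 11:q, 12:p, 13:p, 14:q, 15:q, 18:p, 19:q, 20:p edges: (3,18,e); (10,8,e); (11,10,e); (12,11,e); (15,13,e); (18,3,e); (18,12,e); (18,15,e)
final:
nodes: 3:q, 8:p, 9:p, 10:p, 11:q, 12:p, 13:p, 14:q, 15:q, 18:p, 19:q, 20:p
edges: (3,18,e); (10,8,e); (11,10,e); (12,11,e); (15,13,e); (18,3,e); (18,12,e); (18,15,e)


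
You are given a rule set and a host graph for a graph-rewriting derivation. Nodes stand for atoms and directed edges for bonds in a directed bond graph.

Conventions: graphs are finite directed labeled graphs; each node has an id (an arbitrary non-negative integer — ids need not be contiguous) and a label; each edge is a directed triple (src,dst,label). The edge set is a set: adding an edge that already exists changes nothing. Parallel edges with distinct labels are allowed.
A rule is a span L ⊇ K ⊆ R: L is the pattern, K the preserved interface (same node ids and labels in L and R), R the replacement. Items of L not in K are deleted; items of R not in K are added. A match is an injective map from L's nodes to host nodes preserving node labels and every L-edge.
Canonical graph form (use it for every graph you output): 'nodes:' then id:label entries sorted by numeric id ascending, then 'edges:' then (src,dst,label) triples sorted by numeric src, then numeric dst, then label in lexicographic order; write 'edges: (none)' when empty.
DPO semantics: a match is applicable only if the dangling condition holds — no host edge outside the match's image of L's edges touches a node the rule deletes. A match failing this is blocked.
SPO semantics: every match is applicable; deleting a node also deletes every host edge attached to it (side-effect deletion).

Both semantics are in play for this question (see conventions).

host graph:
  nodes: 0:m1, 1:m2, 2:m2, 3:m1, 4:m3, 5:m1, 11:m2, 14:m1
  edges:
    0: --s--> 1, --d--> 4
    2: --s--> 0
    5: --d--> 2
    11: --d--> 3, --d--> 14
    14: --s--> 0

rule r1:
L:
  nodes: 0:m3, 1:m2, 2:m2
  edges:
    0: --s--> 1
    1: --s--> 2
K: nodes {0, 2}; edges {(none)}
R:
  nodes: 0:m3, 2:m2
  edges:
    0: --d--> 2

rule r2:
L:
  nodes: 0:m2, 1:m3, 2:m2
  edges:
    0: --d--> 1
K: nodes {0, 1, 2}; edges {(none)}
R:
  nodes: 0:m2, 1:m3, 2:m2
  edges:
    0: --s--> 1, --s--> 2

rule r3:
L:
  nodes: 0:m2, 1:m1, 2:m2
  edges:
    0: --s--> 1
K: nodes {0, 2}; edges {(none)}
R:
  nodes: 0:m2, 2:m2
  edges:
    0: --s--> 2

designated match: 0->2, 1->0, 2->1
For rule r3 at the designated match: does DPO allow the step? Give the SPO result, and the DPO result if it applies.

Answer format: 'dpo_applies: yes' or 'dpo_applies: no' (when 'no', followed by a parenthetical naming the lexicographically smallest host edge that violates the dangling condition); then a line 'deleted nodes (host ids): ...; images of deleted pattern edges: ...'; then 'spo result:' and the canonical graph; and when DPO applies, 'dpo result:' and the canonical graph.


dpo_applies: no
(the rule deletes node 0, which keeps host edge (0,1,s) outside the match image — the dangling condition fails, DPO blocks; SPO proceeds and side-deletes such edges)
deleted nodes (host ids): 0; images of deleted pattern edges: (2,0,s)
spo result:
nodes: 1:m2, 2:m2, 3:m1, 4:m3, 5:m1, 11:m2, 14:m1
edges: (2,1,s); (5,2,d); (11,3,d); (11,14,d)


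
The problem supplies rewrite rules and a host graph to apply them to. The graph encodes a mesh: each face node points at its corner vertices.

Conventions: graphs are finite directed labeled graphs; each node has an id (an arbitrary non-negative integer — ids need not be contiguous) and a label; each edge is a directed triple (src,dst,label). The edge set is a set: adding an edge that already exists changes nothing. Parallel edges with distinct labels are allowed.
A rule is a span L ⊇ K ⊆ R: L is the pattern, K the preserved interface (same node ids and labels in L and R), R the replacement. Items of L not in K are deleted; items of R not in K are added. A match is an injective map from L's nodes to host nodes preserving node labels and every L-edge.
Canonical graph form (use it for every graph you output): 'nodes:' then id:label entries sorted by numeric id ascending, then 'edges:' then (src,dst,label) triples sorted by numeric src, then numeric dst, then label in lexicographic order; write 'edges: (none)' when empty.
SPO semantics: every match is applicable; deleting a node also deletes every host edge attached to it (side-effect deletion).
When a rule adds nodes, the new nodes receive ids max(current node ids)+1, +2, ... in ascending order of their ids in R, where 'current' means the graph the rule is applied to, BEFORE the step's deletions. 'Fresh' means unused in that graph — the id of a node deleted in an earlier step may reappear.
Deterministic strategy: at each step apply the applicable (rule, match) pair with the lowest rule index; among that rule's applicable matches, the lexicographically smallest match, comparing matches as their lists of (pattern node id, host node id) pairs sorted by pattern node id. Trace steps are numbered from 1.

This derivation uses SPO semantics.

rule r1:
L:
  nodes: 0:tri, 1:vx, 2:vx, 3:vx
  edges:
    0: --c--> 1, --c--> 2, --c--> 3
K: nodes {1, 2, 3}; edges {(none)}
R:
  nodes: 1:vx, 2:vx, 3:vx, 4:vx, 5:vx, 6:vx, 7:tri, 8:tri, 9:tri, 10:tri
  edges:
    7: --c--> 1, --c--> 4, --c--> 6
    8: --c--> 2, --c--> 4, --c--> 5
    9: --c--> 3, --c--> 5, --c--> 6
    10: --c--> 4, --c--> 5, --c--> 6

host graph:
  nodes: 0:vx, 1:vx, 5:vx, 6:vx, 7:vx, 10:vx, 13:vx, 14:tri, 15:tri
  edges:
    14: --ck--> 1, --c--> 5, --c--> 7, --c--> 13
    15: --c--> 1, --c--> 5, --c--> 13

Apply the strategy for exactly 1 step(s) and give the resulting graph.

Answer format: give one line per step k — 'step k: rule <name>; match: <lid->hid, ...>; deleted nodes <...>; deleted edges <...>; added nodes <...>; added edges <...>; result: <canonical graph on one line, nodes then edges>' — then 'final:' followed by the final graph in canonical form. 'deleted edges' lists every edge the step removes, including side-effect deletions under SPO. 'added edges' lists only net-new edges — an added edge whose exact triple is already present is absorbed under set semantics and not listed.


step 1: rule r1; match: 0->14, 1->5, 2->7, 3->13; deleted nodes 14; deleted edges (14,1,ck); (14,5,c); (14,7,c); (14,13,c); added nodes 16, 17, 18, 19, 20, 21, 22; added edges (19,5,c); (19,16,c); (19,18,c); (20,7,c); (20,16,c); (20,17,c); (21,13,c); (21,17,c); (21,18,c); (22,16,c); (22,17,c); (22,18,c); result: nodes: 0:vx, 1:vx, 5:vx, 6:vx, 7:vx, 10:vx, 13:vx, 15:tri, 16:vx, 17:vx, 18:vx, 19:tri, 20:tri, 21:tri, 22:tri edges: (15,1,c); (15,5,c); (15,13,c); (19,5,c); (19,16,c); (19,18,c); (20,7,c); (20,16,c); (20,17,c); (21,13,c); (21,17,c); (21,18,c); (22,16,c); (22,17,c); (22,18,c)
final:
nodes: 0:vx, 1:vx, 5:vx, 6:vx, 7:vx, 10:vx, 13:vx, 15:tri, 16:vx, 17:vx, 18:vx, 19:tri, 20:tri, 21:tri, 22:tri
edges: (15,1,c); (15,5,c); (15,13,c); (19,5,c); (19,16,c); (19,18,c); (20,7,c); (20,16,c); (20,17,c); (21,13,c); (21,17,c); (21,18,c); (22,16,c); (22,17,c); (22,18,c)


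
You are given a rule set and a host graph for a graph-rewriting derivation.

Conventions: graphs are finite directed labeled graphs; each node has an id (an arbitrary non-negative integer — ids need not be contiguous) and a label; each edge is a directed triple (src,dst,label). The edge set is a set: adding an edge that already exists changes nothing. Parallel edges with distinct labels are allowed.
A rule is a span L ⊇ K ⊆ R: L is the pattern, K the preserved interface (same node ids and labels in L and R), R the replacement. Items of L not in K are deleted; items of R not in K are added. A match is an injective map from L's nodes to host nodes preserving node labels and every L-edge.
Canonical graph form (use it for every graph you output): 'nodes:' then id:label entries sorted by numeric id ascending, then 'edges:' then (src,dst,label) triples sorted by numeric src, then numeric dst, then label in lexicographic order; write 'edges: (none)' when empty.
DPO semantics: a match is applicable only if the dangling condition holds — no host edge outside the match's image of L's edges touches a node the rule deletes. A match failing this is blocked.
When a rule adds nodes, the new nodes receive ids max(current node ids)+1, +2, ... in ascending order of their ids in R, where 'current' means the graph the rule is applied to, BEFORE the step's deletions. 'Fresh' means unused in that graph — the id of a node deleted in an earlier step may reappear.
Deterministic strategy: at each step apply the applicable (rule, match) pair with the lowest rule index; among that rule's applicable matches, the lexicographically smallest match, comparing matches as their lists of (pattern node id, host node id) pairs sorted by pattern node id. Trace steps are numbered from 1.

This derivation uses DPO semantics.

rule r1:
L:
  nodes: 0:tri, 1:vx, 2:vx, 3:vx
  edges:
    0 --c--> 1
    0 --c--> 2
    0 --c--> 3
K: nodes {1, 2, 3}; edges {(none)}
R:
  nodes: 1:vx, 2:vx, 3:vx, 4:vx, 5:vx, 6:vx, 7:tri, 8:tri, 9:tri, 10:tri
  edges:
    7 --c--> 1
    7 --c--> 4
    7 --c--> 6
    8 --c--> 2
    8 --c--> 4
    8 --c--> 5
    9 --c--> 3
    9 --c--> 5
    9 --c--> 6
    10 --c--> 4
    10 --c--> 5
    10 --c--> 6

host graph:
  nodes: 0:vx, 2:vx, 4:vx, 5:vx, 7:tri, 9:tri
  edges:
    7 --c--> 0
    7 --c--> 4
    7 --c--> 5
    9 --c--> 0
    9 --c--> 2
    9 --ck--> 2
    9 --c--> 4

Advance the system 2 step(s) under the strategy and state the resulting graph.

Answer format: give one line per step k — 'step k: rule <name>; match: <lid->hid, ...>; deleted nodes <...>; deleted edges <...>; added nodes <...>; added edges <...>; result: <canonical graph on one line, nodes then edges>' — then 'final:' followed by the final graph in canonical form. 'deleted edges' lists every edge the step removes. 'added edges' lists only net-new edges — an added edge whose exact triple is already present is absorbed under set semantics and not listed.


step 1: rule r1; match: 0->7, 1->0, 2->4, 3->5; deleted nodes 7; deleted edges (7,0,c); (7,4,c); (7,5,c); added nodes 10, 11, 12, 13, 14, 15, 16; added edges (13,0,c); (13,10,c); (13,12,c); (14,4,c); (14,10,c); (14,11,c); (15,5,c); (15,11,c); (15,12,c); (16,10,c); (16,11,c); (16,12,c); result: nodes: 0:vx, 2:vx, 4:vx, 5:vx, 9:tri, 10:vx, 11:vx, 12:vx, 13:tri, 14:tri, 15:tri, 16:tri edges: (9,0,c); (9,2,c); (9,2,ck); (9,4,c); (13,0,c); (13,10,c); (13,12,c); (14,4,c); (14,10,c); (14,11,c); (15,5,c); (15,11,c); (15,12,c); (16,10,c); (16,11,c); (16,12,c)
step 2: rule r1; match: 0->13, 1->0, 2->10, 3->12; deleted nodes 13; deleted edges (13,0,c); (13,10,c); (13,12,c); added nodes 17, 18, 19, 20, 21, 22, 23; added edges (20,0,c); (20,17,c); (20,19,c); (21,10,c); (21,17,c); (21,18,c); (22,12,c); (22,18,c); (22,19,c); (23,17,c); (23,18,c); (23,19,c); result: nodes: 0:vx, 2:vx, 4:vx, 5:vx, 9:tri, 10:vx, 11:vx, 12:vx, 14:tri, 15:tri, 16:tri, 17:vx, 18:vx, 19:vx, 20:tri, 21:tri, 22:tri, 23:tri edges: (9,0,c); (9,2,c); (9,2,ck); (9,4,c); (14,4,c); (14,10,c); (14,11,c); (15,5,c); (15,11,c); (15,12,c); (16,10,c); (16,11,c); (16,12,c); (20,0,c); (20,17,c); (20,19,c); (21,10,c); (21,17,c); (21,18,c); (22,12,c); (22,18,c); (22,19,c); (23,17,c); (23,18,c); (23,19,c)
final:
nodes: 0:vx, 2:vx, 4:vx, 5:vx, 9:tri, 10:vx, 11:vx, 12:vx, 14:tri, 15:tri, 16:tri, 17:vx, 18:vx, 19:vx, 20:tri, 21:tri, 22:tri, 23:tri
edges: (9,0,c); (9,2,c); (9,2,ck); (9,4,c); (14,4,c); (14,10,c); (14,11,c); (15,5,c); (15,11,c); (15,12,c); (16,10,c); (16,11,c); (16,12,c); (20,0,c); (20,17,c); (20,19,c); (21,10,c); (21,17,c); (21,18,c); (22,12,c); (22,18,c); (22,19,c); (23,17,c); (23,18,c); (23,19,c)
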